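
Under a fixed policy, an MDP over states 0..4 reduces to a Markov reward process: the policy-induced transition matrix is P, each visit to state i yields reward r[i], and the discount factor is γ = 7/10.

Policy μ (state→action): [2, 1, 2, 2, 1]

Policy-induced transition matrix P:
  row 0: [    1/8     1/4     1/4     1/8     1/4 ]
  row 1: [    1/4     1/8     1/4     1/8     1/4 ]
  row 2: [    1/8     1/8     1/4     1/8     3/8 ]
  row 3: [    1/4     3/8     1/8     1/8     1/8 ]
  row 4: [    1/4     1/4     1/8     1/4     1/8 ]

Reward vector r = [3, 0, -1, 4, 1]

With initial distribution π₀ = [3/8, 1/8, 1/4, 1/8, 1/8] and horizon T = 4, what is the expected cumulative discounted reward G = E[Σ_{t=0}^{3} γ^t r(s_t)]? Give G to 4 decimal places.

t=0: π = [0.3750, 0.1250, 0.2500, 0.1250, 0.1250], E[r] = 1.5000, γ^t·E[r] = 1.500000, running G = 1.500000
t=1: π = [0.1719, 0.2188, 0.2188, 0.1406, 0.2500], E[r] = 1.1094, γ^t·E[r] = 0.776563, running G = 2.276563
t=2: π = [0.2012, 0.2129, 0.2012, 0.1563, 0.2285], E[r] = 1.2559, γ^t·E[r] = 0.615371, running G = 2.891934
t=3: π = [0.1997, 0.2178, 0.2019, 0.1536, 0.2271], E[r] = 1.2385, γ^t·E[r] = 0.424814, running G = 3.316748

G = 3.3167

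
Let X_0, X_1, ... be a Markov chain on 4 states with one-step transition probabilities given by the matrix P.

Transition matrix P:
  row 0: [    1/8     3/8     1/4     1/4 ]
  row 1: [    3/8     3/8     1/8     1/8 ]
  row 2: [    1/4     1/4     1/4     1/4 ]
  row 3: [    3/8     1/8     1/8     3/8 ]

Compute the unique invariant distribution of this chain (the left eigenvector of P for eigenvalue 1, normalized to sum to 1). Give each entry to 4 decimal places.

Balance equations π_j = Σ_i π_i·P[i][j]:
  π_0 = 1/8·π_0 + 3/8·π_1 + 1/4·π_2 + 3/8·π_3
  π_1 = 3/8·π_0 + 3/8·π_1 + 1/4·π_2 + 1/8·π_3
  π_2 = 1/4·π_0 + 1/8·π_1 + 1/4·π_2 + 1/8·π_3
  normalize: π_0 + π_1 + π_2 + π_3 = 1
Solving the linear system gives exactly π = [20/71, 62/213, 13/71, 52/213].

π = [0.2817, 0.2911, 0.1831, 0.2441]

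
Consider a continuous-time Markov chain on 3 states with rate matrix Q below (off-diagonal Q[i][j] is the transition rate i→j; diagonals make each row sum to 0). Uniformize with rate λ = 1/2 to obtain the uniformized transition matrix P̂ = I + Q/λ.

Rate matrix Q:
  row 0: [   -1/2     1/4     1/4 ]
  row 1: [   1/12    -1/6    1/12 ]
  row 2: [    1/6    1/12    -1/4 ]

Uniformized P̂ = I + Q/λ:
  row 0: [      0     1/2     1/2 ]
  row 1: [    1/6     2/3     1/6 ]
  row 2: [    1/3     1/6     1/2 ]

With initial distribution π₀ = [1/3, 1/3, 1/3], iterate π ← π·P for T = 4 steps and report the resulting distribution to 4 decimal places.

t=0: π = [0.3333, 0.3333, 0.3333]
t=1: π = [0.1667, 0.4444, 0.3889]
t=2: π = [0.2037, 0.4444, 0.3519]
t=3: π = [0.1914, 0.4568, 0.3519]
t=4: π = [0.1934, 0.4588, 0.3477]

π = [0.1934, 0.4588, 0.3477]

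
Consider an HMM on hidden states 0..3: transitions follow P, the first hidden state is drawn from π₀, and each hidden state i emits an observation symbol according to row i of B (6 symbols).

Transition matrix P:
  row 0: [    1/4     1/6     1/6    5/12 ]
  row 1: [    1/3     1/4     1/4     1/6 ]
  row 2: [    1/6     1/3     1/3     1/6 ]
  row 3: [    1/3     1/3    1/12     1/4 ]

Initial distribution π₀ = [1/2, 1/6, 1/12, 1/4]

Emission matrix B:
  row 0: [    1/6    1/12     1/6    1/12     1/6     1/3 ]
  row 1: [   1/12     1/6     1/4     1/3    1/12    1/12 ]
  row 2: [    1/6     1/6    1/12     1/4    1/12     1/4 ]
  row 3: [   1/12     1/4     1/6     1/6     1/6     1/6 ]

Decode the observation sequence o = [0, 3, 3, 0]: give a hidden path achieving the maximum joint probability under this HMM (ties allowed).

path = [0, 3, 1, 0]

t=0: δ = [8.333e-02, 1.389e-02, 1.389e-02, 2.083e-02]  (obs o_0=0)
t=1: δ = [1.736e-03, 4.630e-03, 3.472e-03, 5.787e-03]  ψ = [0, 0, 0, 0]  (obs o_1=3)
t=2: δ = [1.608e-04, 6.430e-04, 2.894e-04, 2.411e-04]  ψ = [3, 3, 1, 3]  (obs o_2=3)
t=3: δ = [3.572e-05, 1.340e-05, 2.679e-05, 8.931e-06]  ψ = [1, 1, 1, 1]  (obs o_3=0)
backtrack: best end state = 0; path = [0, 3, 1, 0]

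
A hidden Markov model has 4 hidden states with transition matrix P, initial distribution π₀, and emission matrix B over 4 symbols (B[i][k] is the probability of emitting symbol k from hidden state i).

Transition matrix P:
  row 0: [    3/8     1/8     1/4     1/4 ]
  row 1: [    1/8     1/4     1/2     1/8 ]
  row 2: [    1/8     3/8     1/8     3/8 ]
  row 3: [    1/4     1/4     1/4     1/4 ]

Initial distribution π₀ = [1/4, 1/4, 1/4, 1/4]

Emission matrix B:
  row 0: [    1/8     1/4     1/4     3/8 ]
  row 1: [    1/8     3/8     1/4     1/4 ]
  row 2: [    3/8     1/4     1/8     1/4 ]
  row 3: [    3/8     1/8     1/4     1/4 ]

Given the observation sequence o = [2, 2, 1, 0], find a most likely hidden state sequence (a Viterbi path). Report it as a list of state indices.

t=0: δ = [6.250e-02, 6.250e-02, 3.125e-02, 6.250e-02]  (obs o_0=2)
t=1: δ = [5.859e-03, 3.906e-03, 3.906e-03, 3.906e-03]  ψ = [0, 1, 1, 0]  (obs o_1=2)
t=2: δ = [5.493e-04, 5.493e-04, 4.883e-04, 1.831e-04]  ψ = [0, 2, 1, 0]  (obs o_2=1)
t=3: δ = [2.575e-05, 2.289e-05, 1.030e-04, 6.866e-05]  ψ = [0, 2, 1, 2]  (obs o_3=0)
backtrack: best end state = 2; path = [1, 2, 1, 2]

path = [1, 2, 1, 2]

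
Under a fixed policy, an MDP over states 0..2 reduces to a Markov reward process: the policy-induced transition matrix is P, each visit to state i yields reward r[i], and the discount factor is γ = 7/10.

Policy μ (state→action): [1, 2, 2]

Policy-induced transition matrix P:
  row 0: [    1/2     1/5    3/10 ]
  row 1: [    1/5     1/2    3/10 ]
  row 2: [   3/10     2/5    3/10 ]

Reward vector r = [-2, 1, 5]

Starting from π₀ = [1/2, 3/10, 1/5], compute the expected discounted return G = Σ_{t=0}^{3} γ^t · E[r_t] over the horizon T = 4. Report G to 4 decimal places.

t=0: π = [0.5000, 0.3000, 0.2000], E[r] = 0.3000, γ^t·E[r] = 0.300000, running G = 0.300000
t=1: π = [0.3700, 0.3300, 0.3000], E[r] = 1.0900, γ^t·E[r] = 0.763000, running G = 1.063000
t=2: π = [0.3410, 0.3590, 0.3000], E[r] = 1.1770, γ^t·E[r] = 0.576730, running G = 1.639730
t=3: π = [0.3323, 0.3677, 0.3000], E[r] = 1.2031, γ^t·E[r] = 0.412663, running G = 2.052393

G = 2.0524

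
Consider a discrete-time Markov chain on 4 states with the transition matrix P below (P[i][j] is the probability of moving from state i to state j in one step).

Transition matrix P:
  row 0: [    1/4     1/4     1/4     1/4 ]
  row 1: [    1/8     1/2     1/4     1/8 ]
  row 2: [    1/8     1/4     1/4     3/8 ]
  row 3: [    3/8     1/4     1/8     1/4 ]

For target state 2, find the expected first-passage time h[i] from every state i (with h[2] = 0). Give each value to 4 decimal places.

h = [4.4651, 4.3721, 0.0000, 5.0233]

First-step conditioning: h[2] = 0; for i ≠ 2, h[i] = 1 + Σ_k P[i][k]·h[k].
  h[0] = 1 + 1/4·h[0] + 1/4·h[1] + 1/4·h[3]
  h[1] = 1 + 1/8·h[0] + 1/2·h[1] + 1/8·h[3]
  h[3] = 1 + 3/8·h[0] + 1/4·h[1] + 1/4·h[3]
Solving the 3×3 linear system over states ≠ 2 gives exactly h = [192/43, 188/43, 0, 216/43] (h[2] = 0 is the target).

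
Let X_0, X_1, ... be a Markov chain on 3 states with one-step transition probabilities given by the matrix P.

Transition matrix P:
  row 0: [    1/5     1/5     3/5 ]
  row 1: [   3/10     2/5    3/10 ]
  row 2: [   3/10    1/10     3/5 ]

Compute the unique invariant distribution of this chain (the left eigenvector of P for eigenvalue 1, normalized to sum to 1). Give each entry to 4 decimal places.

π = [0.2727, 0.1818, 0.5455]

Balance equations π_j = Σ_i π_i·P[i][j]:
  π_0 = 1/5·π_0 + 3/10·π_1 + 3/10·π_2
  π_1 = 1/5·π_0 + 2/5·π_1 + 1/10·π_2
  normalize: π_0 + π_1 + π_2 = 1
Solving the linear system gives exactly π = [3/11, 2/11, 6/11].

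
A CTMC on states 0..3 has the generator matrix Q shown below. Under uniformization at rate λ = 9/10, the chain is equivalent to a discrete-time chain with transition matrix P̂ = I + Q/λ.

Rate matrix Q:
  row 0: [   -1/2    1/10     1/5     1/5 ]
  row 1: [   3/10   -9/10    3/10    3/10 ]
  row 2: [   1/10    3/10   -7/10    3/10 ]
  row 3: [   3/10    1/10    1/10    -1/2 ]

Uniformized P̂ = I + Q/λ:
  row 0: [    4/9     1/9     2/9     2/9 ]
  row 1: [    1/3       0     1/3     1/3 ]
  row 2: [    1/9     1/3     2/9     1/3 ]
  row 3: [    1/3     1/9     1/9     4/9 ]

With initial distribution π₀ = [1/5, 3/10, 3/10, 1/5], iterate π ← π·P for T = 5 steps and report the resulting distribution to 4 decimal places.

t=0: π = [0.2000, 0.3000, 0.3000, 0.2000]
t=1: π = [0.2889, 0.1444, 0.2333, 0.3333]
t=2: π = [0.3136, 0.1469, 0.2012, 0.3383]
t=3: π = [0.3235, 0.1395, 0.2010, 0.3361]
t=4: π = [0.3246, 0.1403, 0.2004, 0.3347]
t=5: π = [0.3249, 0.1401, 0.2006, 0.3345]

π = [0.3249, 0.1401, 0.2006, 0.3345]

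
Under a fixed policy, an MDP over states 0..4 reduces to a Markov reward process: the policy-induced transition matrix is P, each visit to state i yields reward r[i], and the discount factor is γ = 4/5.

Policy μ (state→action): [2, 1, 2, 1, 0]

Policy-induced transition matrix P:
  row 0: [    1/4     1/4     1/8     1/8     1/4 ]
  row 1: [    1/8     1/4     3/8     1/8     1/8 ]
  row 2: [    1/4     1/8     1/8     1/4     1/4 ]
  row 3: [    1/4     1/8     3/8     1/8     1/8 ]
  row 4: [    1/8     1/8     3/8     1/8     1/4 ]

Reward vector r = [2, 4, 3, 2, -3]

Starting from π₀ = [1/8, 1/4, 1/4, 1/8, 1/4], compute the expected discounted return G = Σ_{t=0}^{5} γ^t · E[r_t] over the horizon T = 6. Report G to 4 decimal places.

G = 5.7288

t=0: π = [0.1250, 0.2500, 0.2500, 0.1250, 0.2500], E[r] = 1.5000, γ^t·E[r] = 1.500000, running G = 1.500000
t=1: π = [0.1875, 0.1719, 0.2813, 0.1563, 0.2031], E[r] = 1.6094, γ^t·E[r] = 1.287500, running G = 2.787500
t=2: π = [0.2031, 0.1699, 0.2578, 0.1602, 0.2090], E[r] = 1.5527, γ^t·E[r] = 0.993750, running G = 3.781250
t=3: π = [0.2026, 0.1716, 0.2598, 0.1572, 0.2087], E[r] = 1.5593, γ^t·E[r] = 0.798375, running G = 4.579625
t=4: π = [0.2025, 0.1718, 0.2594, 0.1575, 0.2089], E[r] = 1.5585, γ^t·E[r] = 0.638363, running G = 5.217988
t=5: π = [0.2024, 0.1718, 0.2595, 0.1574, 0.2088], E[r] = 1.5589, γ^t·E[r] = 0.510814, running G = 5.728801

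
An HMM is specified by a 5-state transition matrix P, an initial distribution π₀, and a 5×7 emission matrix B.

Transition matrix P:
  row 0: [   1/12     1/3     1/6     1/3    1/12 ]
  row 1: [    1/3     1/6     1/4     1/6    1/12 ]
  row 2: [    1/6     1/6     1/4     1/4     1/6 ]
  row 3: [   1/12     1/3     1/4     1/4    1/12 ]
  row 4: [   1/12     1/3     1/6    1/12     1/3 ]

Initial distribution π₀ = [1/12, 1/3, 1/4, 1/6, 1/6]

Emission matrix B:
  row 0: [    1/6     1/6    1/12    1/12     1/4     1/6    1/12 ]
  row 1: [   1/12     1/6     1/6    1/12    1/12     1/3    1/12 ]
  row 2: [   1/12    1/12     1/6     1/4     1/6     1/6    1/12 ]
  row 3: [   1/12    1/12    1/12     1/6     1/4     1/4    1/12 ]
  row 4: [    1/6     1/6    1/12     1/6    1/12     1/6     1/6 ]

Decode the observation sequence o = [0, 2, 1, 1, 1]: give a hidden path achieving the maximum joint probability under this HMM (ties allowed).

t=0: δ = [1.389e-02, 2.778e-02, 2.083e-02, 1.389e-02, 2.778e-02]  (obs o_0=0)
t=1: δ = [7.716e-04, 1.543e-03, 1.157e-03, 4.340e-04, 7.716e-04]  ψ = [1, 4, 1, 2, 4]  (obs o_1=2)
t=2: δ = [8.573e-05, 4.287e-05, 3.215e-05, 2.411e-05, 4.287e-05]  ψ = [1, 0, 1, 2, 4]  (obs o_2=1)
t=3: δ = [2.381e-06, 4.763e-06, 1.191e-06, 2.381e-06, 2.381e-06]  ψ = [1, 0, 0, 0, 4]  (obs o_3=1)
t=4: δ = [2.646e-07, 1.323e-07, 9.923e-08, 6.615e-08, 1.323e-07]  ψ = [1, 0, 1, 0, 4]  (obs o_4=1)
backtrack: best end state = 0; path = [4, 1, 0, 1, 0]

path = [4, 1, 0, 1, 0]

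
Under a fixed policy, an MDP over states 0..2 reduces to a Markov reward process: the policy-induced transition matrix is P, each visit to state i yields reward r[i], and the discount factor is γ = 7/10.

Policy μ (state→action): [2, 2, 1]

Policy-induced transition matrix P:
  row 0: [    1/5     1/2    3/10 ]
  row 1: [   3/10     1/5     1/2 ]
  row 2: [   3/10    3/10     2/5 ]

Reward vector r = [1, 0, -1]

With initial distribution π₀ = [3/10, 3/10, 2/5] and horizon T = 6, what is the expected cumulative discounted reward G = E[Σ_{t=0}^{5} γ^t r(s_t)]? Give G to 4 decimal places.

G = -0.3555

t=0: π = [0.3000, 0.3000, 0.4000], E[r] = -0.1000, γ^t·E[r] = -0.100000, running G = -0.100000
t=1: π = [0.2700, 0.3300, 0.4000], E[r] = -0.1300, γ^t·E[r] = -0.091000, running G = -0.191000
t=2: π = [0.2730, 0.3210, 0.4060], E[r] = -0.1330, γ^t·E[r] = -0.065170, running G = -0.256170
t=3: π = [0.2727, 0.3225, 0.4048], E[r] = -0.1321, γ^t·E[r] = -0.045310, running G = -0.301480
t=4: π = [0.2727, 0.3223, 0.4050], E[r] = -0.1323, γ^t·E[r] = -0.031753, running G = -0.333234
t=5: π = [0.2727, 0.3223, 0.4050], E[r] = -0.1322, γ^t·E[r] = -0.022224, running G = -0.355457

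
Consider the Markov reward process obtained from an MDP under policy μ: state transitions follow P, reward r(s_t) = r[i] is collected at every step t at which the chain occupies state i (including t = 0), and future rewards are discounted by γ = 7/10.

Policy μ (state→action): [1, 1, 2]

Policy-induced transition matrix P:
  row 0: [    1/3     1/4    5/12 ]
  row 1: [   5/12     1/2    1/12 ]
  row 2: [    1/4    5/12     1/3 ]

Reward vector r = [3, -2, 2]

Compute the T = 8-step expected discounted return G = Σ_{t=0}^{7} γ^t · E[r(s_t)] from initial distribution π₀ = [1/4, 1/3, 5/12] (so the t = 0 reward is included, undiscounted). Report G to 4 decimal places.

G = 2.5283

t=0: π = [0.2500, 0.3333, 0.4167], E[r] = 0.9167, γ^t·E[r] = 0.916667, running G = 0.916667
t=1: π = [0.3264, 0.4028, 0.2708], E[r] = 0.7153, γ^t·E[r] = 0.500694, running G = 1.417361
t=2: π = [0.3443, 0.3958, 0.2598], E[r] = 0.7610, γ^t·E[r] = 0.372888, running G = 1.790249
t=3: π = [0.3447, 0.3923, 0.2631], E[r] = 0.7756, γ^t·E[r] = 0.266033, running G = 2.056282
t=4: π = [0.3441, 0.3919, 0.2640], E[r] = 0.7765, γ^t·E[r] = 0.186427, running G = 2.242709
t=5: π = [0.3440, 0.3920, 0.2640], E[r] = 0.7761, γ^t·E[r] = 0.130437, running G = 2.373147
t=6: π = [0.3440, 0.3920, 0.2640], E[r] = 0.7760, γ^t·E[r] = 0.091296, running G = 2.464442
t=7: π = [0.3440, 0.3920, 0.2640], E[r] = 0.7760, γ^t·E[r] = 0.063907, running G = 2.528349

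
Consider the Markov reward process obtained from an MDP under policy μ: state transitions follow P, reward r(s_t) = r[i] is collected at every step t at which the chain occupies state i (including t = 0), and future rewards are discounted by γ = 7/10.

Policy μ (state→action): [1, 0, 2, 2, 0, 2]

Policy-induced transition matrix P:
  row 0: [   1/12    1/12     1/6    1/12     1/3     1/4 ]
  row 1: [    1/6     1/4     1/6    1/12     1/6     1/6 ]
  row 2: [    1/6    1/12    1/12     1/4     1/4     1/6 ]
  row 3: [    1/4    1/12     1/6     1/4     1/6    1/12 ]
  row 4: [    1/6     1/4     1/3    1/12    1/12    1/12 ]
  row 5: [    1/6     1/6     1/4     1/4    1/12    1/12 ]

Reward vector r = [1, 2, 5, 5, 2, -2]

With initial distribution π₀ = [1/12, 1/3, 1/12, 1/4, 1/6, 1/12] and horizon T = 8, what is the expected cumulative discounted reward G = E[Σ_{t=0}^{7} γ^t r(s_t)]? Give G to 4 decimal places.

t=0: π = [0.0833, 0.3333, 0.0833, 0.2500, 0.1667, 0.0833], E[r] = 2.5833, γ^t·E[r] = 2.583333, running G = 2.583333
t=1: π = [0.1806, 0.1736, 0.1944, 0.1528, 0.1667, 0.1319], E[r] = 2.3333, γ^t·E[r] = 1.633333, running G = 4.216667
t=2: π = [0.1644, 0.1510, 0.1892, 0.1632, 0.1881, 0.1441], E[r] = 2.3166, γ^t·E[r] = 1.135110, running G = 5.351777
t=3: π = [0.1666, 0.1519, 0.1943, 0.1661, 0.1821, 0.1391], E[r] = 2.3581, γ^t·E[r] = 0.808836, running G = 6.160612
t=4: π = [0.1666, 0.1506, 0.1924, 0.1666, 0.1838, 0.1399], E[r] = 2.3506, γ^t·E[r] = 0.564382, running G = 6.724995
t=5: π = [0.1667, 0.1507, 0.1929, 0.1665, 0.1835, 0.1397], E[r] = 2.3528, γ^t·E[r] = 0.395443, running G = 7.120438
t=6: π = [0.1667, 0.1507, 0.1928, 0.1665, 0.1836, 0.1397], E[r] = 2.3523, γ^t·E[r] = 0.276751, running G = 7.397189
t=7: π = [0.1667, 0.1507, 0.1928, 0.1665, 0.1836, 0.1397], E[r] = 2.3525, γ^t·E[r] = 0.193737, running G = 7.590926

G = 7.5909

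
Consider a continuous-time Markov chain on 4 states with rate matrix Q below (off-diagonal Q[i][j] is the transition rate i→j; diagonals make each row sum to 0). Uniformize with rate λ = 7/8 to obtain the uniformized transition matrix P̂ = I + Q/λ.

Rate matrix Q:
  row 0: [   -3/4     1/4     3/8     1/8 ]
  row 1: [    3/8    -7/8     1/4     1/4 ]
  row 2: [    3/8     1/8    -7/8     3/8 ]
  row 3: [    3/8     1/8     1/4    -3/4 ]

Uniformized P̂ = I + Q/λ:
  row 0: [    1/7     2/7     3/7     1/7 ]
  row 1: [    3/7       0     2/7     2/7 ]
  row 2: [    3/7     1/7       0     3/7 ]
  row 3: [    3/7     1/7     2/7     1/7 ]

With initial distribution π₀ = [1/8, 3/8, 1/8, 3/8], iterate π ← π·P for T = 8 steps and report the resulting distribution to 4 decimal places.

π = [0.3333, 0.1667, 0.2593, 0.2407]

t=0: π = [0.1250, 0.3750, 0.1250, 0.3750]
t=1: π = [0.3929, 0.1071, 0.2679, 0.2321]
t=2: π = [0.3163, 0.1837, 0.2653, 0.2347]
t=3: π = [0.3382, 0.1618, 0.2551, 0.2449]
t=4: π = [0.3319, 0.1681, 0.2611, 0.2389]
t=5: π = [0.3337, 0.1663, 0.2585, 0.2415]
t=6: π = [0.3332, 0.1668, 0.2595, 0.2405]
t=7: π = [0.3334, 0.1666, 0.2592, 0.2408]
t=8: π = [0.3333, 0.1667, 0.2593, 0.2407]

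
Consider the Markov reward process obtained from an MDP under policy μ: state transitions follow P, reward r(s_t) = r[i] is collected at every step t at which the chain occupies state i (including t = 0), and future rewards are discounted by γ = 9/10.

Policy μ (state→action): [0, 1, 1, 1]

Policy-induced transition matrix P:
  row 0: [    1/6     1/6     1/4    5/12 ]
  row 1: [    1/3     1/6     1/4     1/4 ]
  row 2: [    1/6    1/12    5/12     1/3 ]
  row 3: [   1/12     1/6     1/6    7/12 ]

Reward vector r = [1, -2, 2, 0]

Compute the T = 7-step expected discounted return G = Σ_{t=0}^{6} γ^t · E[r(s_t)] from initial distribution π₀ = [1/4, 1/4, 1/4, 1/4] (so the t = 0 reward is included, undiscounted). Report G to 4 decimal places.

t=0: π = [0.2500, 0.2500, 0.2500, 0.2500], E[r] = 0.2500, γ^t·E[r] = 0.250000, running G = 0.250000
t=1: π = [0.1875, 0.1458, 0.2708, 0.3958], E[r] = 0.4375, γ^t·E[r] = 0.393750, running G = 0.643750
t=2: π = [0.1580, 0.1441, 0.2622, 0.4358], E[r] = 0.3941, γ^t·E[r] = 0.319219, running G = 0.962969
t=3: π = [0.1544, 0.1448, 0.2574, 0.4434], E[r] = 0.3795, γ^t·E[r] = 0.276645, running G = 1.239613
t=4: π = [0.1539, 0.1452, 0.2559, 0.4450], E[r] = 0.3753, γ^t·E[r] = 0.246235, running G = 1.485849
t=5: π = [0.1538, 0.1453, 0.2556, 0.4453], E[r] = 0.3743, γ^t·E[r] = 0.220998, running G = 1.706846
t=6: π = [0.1538, 0.1454, 0.2555, 0.4454], E[r] = 0.3740, γ^t·E[r] = 0.198769, running G = 1.905615

G = 1.9056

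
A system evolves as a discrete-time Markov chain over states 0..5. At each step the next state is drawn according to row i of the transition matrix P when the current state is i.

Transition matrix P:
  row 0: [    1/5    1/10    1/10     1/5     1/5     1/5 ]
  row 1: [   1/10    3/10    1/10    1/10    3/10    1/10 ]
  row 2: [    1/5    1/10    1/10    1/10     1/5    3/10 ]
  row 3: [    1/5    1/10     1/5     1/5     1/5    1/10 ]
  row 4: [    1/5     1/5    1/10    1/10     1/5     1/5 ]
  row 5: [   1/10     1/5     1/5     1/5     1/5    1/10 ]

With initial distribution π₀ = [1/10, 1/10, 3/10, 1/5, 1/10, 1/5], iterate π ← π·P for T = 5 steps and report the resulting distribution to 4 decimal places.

π = [0.1663, 0.1727, 0.1313, 0.1479, 0.2173, 0.1646]

t=0: π = [0.1000, 0.1000, 0.3000, 0.2000, 0.1000, 0.2000]
t=1: π = [0.1700, 0.1500, 0.1400, 0.1500, 0.2100, 0.1800]
t=2: π = [0.1670, 0.1690, 0.1330, 0.1500, 0.2150, 0.1660]
t=3: π = [0.1665, 0.1719, 0.1316, 0.1483, 0.2169, 0.1648]
t=4: π = [0.1663, 0.1726, 0.1313, 0.1480, 0.2172, 0.1647]
t=5: π = [0.1663, 0.1727, 0.1313, 0.1479, 0.2173, 0.1646]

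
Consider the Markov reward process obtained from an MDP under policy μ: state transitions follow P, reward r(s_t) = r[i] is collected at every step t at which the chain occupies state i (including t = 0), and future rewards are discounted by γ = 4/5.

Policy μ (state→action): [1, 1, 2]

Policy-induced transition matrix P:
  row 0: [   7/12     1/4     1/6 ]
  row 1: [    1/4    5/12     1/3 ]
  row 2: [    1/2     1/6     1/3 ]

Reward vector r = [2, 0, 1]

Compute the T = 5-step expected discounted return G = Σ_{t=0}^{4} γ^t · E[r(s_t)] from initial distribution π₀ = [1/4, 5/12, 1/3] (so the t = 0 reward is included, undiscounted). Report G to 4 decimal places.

t=0: π = [0.2500, 0.4167, 0.3333], E[r] = 0.8333, γ^t·E[r] = 0.833333, running G = 0.833333
t=1: π = [0.4167, 0.2917, 0.2917], E[r] = 1.1250, γ^t·E[r] = 0.900000, running G = 1.733333
t=2: π = [0.4618, 0.2743, 0.2639], E[r] = 1.1875, γ^t·E[r] = 0.760000, running G = 2.493333
t=3: π = [0.4699, 0.2737, 0.2564], E[r] = 1.1962, γ^t·E[r] = 0.612444, running G = 3.105778
t=4: π = [0.4707, 0.2743, 0.2550], E[r] = 1.1965, γ^t·E[r] = 0.490074, running G = 3.595852

G = 3.5959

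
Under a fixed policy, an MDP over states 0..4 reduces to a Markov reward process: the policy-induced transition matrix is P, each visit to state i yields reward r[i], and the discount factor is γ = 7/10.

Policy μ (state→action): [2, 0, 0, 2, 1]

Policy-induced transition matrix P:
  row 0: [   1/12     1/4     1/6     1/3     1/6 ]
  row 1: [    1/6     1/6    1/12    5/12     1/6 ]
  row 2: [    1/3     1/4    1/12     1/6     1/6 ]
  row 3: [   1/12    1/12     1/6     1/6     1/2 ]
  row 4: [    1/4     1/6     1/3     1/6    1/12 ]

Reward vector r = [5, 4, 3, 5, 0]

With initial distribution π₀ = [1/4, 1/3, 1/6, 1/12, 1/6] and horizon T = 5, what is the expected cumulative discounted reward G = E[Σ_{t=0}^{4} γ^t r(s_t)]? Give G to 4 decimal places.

G = 9.5535

t=0: π = [0.2500, 0.3333, 0.1667, 0.0833, 0.1667], E[r] = 3.5000, γ^t·E[r] = 3.500000, running G = 3.500000
t=1: π = [0.1806, 0.1944, 0.1528, 0.2917, 0.1806], E[r] = 3.5972, γ^t·E[r] = 2.518056, running G = 6.018056
t=2: π = [0.1678, 0.1701, 0.1678, 0.2454, 0.2488], E[r] = 3.2500, γ^t·E[r] = 1.592500, running G = 7.610556
t=3: π = [0.1809, 0.1742, 0.1800, 0.2372, 0.2277], E[r] = 3.3273, γ^t·E[r] = 1.141249, running G = 8.751805
t=4: π = [0.1808, 0.1770, 0.1751, 0.2404, 0.2267], E[r] = 3.3391, γ^t·E[r] = 0.801711, running G = 9.553516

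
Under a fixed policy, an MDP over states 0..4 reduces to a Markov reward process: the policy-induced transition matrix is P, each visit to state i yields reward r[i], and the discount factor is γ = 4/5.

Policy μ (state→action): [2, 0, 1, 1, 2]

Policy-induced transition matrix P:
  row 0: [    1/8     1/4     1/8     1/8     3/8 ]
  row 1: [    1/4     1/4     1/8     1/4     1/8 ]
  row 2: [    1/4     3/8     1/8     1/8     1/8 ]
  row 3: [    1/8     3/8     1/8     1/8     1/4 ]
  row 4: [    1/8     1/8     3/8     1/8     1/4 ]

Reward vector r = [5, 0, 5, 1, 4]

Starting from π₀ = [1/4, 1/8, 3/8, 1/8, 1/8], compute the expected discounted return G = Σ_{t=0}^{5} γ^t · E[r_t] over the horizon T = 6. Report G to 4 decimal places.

G = 11.2817

t=0: π = [0.2500, 0.1250, 0.3750, 0.1250, 0.1250], E[r] = 3.7500, γ^t·E[r] = 3.750000, running G = 3.750000
t=1: π = [0.1875, 0.2969, 0.1563, 0.1406, 0.2188], E[r] = 2.7344, γ^t·E[r] = 2.187500, running G = 5.937500
t=2: π = [0.1816, 0.2598, 0.1797, 0.1621, 0.2168], E[r] = 2.8359, γ^t·E[r] = 1.815000, running G = 7.752500
t=3: π = [0.1799, 0.2656, 0.1792, 0.1575, 0.2178], E[r] = 2.8242, γ^t·E[r] = 1.446000, running G = 9.198500
t=4: π = [0.1806, 0.2649, 0.1794, 0.1582, 0.2169], E[r] = 2.8260, γ^t·E[r] = 1.157525, running G = 10.356025
t=5: π = [0.1805, 0.2651, 0.1792, 0.1581, 0.2170], E[r] = 2.8251, γ^t·E[r] = 0.925715, running G = 11.281740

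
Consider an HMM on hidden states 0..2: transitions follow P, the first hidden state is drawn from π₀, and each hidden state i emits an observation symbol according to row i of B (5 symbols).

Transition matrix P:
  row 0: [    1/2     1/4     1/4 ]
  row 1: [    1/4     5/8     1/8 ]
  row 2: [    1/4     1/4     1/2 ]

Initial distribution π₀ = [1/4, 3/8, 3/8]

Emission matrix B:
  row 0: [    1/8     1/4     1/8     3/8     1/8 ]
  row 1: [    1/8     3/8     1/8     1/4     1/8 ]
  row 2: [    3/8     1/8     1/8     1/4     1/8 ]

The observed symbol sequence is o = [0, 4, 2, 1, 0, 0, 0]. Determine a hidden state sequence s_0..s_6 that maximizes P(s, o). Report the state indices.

t=0: δ = [3.125e-02, 4.688e-02, 1.406e-01]  (obs o_0=0)
t=1: δ = [4.395e-03, 4.395e-03, 8.789e-03]  ψ = [2, 2, 2]  (obs o_1=4)
t=2: δ = [2.747e-04, 3.433e-04, 5.493e-04]  ψ = [0, 1, 2]  (obs o_2=2)
t=3: δ = [3.433e-05, 8.047e-05, 3.433e-05]  ψ = [0, 1, 2]  (obs o_3=1)
t=4: δ = [2.515e-06, 6.286e-06, 6.437e-06]  ψ = [1, 1, 2]  (obs o_4=0)
t=5: δ = [2.012e-07, 4.911e-07, 1.207e-06]  ψ = [2, 1, 2]  (obs o_5=0)
t=6: δ = [3.772e-08, 3.837e-08, 2.263e-07]  ψ = [2, 1, 2]  (obs o_6=0)
backtrack: best end state = 2; path = [2, 2, 2, 2, 2, 2, 2]

path = [2, 2, 2, 2, 2, 2, 2]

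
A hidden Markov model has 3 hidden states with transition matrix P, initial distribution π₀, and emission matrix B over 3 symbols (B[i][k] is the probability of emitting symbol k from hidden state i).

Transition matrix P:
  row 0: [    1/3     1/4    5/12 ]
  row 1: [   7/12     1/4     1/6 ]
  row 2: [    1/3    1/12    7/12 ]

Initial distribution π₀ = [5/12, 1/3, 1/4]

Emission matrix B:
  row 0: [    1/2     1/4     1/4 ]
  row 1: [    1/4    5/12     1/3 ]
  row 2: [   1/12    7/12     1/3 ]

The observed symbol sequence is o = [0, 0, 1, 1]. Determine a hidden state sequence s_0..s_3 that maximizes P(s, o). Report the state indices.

path = [0, 0, 2, 2]

t=0: δ = [2.083e-01, 8.333e-02, 2.083e-02]  (obs o_0=0)
t=1: δ = [3.472e-02, 1.302e-02, 7.234e-03]  ψ = [0, 0, 0]  (obs o_1=0)
t=2: δ = [2.894e-03, 3.617e-03, 8.439e-03]  ψ = [0, 0, 0]  (obs o_2=1)
t=3: δ = [7.033e-04, 3.768e-04, 2.872e-03]  ψ = [2, 1, 2]  (obs o_3=1)
backtrack: best end state = 2; path = [0, 0, 2, 2]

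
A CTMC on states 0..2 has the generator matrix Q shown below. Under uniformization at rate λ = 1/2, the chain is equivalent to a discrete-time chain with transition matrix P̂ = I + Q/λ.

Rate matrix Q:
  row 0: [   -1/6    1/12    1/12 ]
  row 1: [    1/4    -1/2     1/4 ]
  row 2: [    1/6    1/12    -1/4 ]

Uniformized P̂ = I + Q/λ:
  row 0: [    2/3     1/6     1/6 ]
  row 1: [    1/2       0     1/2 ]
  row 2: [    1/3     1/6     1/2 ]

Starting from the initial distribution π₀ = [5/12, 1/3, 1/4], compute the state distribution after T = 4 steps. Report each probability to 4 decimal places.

t=0: π = [0.4167, 0.3333, 0.2500]
t=1: π = [0.5278, 0.1111, 0.3611]
t=2: π = [0.5278, 0.1481, 0.3241]
t=3: π = [0.5340, 0.1420, 0.3241]
t=4: π = [0.5350, 0.1430, 0.3220]

π = [0.5350, 0.1430, 0.3220]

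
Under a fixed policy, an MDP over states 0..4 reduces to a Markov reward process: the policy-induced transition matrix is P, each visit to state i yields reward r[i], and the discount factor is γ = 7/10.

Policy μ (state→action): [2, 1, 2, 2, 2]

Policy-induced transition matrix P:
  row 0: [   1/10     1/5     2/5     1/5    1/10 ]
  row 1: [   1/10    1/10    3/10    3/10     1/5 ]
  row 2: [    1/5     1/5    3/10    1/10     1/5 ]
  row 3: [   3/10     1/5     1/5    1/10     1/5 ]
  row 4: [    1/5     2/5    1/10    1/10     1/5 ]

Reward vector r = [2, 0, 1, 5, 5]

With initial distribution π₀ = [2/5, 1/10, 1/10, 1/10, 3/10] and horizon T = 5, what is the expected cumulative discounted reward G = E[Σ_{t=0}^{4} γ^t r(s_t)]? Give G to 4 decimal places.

G = 6.9523

t=0: π = [0.4000, 0.1000, 0.1000, 0.1000, 0.3000], E[r] = 2.9000, γ^t·E[r] = 2.900000, running G = 2.900000
t=1: π = [0.1600, 0.2500, 0.2700, 0.1600, 0.1600], E[r] = 2.1900, γ^t·E[r] = 1.533000, running G = 4.433000
t=2: π = [0.1750, 0.2070, 0.2680, 0.1660, 0.1840], E[r] = 2.3680, γ^t·E[r] = 1.160320, running G = 5.593320
t=3: π = [0.1784, 0.2161, 0.2641, 0.1589, 0.1825], E[r] = 2.3279, γ^t·E[r] = 0.798470, running G = 6.391790
t=4: π = [0.1764, 0.2149, 0.2655, 0.1611, 0.1822], E[r] = 2.3344, γ^t·E[r] = 0.560497, running G = 6.952286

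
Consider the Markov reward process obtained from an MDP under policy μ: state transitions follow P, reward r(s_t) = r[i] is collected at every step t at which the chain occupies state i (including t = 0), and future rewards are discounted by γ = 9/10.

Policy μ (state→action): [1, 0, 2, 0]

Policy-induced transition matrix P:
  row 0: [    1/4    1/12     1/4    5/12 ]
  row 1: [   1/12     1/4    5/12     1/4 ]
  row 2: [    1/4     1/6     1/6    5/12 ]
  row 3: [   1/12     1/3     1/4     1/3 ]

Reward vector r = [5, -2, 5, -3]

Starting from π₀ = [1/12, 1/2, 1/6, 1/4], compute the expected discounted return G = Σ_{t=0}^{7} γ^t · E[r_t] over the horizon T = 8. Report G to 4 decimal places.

t=0: π = [0.0833, 0.5000, 0.1667, 0.2500], E[r] = -0.5000, γ^t·E[r] = -0.500000, running G = -0.500000
t=1: π = [0.1250, 0.2431, 0.3194, 0.3125], E[r] = 0.7986, γ^t·E[r] = 0.718750, running G = 0.218750
t=2: π = [0.1574, 0.2286, 0.2639, 0.3501], E[r] = 0.5990, γ^t·E[r] = 0.485156, running G = 0.703906
t=3: π = [0.1535, 0.2310, 0.2661, 0.3494], E[r] = 0.5882, γ^t·E[r] = 0.428801, running G = 1.132707
t=4: π = [0.1533, 0.2313, 0.2663, 0.3491], E[r] = 0.5881, γ^t·E[r] = 0.385844, running G = 1.518551
t=5: π = [0.1533, 0.2313, 0.2664, 0.3490], E[r] = 0.5884, γ^t·E[r] = 0.347440, running G = 1.865992
t=6: π = [0.1533, 0.2313, 0.2664, 0.3490], E[r] = 0.5884, γ^t·E[r] = 0.312703, running G = 2.178695
t=7: π = [0.1533, 0.2313, 0.2664, 0.3490], E[r] = 0.5884, γ^t·E[r] = 0.281432, running G = 2.460127

G = 2.4601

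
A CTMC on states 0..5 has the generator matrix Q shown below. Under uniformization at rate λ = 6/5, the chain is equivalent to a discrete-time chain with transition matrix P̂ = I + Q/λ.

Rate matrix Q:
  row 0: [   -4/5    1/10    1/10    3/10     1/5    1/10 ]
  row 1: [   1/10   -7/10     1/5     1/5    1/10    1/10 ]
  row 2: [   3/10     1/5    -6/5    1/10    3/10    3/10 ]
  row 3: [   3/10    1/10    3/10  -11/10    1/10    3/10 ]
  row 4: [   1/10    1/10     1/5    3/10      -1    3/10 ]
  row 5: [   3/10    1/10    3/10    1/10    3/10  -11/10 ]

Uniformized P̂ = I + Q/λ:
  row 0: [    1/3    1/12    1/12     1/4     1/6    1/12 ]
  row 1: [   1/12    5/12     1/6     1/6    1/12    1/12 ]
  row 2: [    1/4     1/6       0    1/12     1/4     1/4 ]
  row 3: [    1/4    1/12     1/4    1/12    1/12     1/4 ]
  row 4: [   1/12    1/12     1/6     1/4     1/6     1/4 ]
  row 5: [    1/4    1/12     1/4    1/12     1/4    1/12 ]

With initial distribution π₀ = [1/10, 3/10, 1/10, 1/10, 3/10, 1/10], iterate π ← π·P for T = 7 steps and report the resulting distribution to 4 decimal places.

t=0: π = [0.1000, 0.3000, 0.1000, 0.1000, 0.3000, 0.1000]
t=1: π = [0.1583, 0.1917, 0.1583, 0.1750, 0.1500, 0.1667]
t=2: π = [0.2063, 0.1604, 0.1556, 0.1507, 0.1632, 0.1639]
t=3: π = [0.2133, 0.1498, 0.1498, 0.1583, 0.1674, 0.1616]
t=4: π = [0.2149, 0.1457, 0.1506, 0.1592, 0.1669, 0.1626]
t=5: π = [0.2158, 0.1445, 0.1505, 0.1591, 0.1673, 0.1628]
t=6: π = [0.2160, 0.1440, 0.1504, 0.1592, 0.1675, 0.1628]
t=7: π = [0.2161, 0.1439, 0.1504, 0.1593, 0.1675, 0.1629]

π = [0.2161, 0.1439, 0.1504, 0.1593, 0.1675, 0.1629]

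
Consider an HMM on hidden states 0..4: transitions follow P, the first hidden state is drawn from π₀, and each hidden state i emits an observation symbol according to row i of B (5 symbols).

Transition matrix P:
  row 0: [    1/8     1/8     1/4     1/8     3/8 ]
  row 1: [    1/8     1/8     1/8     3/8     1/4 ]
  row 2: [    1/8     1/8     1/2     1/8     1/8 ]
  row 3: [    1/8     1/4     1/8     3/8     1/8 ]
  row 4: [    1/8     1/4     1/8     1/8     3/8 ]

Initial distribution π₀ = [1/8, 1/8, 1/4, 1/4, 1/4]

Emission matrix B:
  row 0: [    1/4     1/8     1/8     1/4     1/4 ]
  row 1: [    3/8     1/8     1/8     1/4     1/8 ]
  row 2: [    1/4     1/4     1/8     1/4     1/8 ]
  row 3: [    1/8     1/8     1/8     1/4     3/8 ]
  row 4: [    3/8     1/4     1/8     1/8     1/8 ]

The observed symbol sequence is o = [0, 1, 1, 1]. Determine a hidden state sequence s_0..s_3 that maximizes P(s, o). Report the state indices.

t=0: δ = [3.125e-02, 4.688e-02, 6.250e-02, 3.125e-02, 9.375e-02]  (obs o_0=0)
t=1: δ = [1.465e-03, 2.930e-03, 7.812e-03, 2.197e-03, 8.789e-03]  ψ = [4, 4, 2, 1, 4]  (obs o_1=1)
t=2: δ = [1.373e-04, 2.747e-04, 9.766e-04, 1.373e-04, 8.240e-04]  ψ = [4, 4, 2, 1, 4]  (obs o_2=1)
t=3: δ = [1.526e-05, 2.575e-05, 1.221e-04, 1.526e-05, 7.725e-05]  ψ = [2, 4, 2, 2, 4]  (obs o_3=1)
backtrack: best end state = 2; path = [2, 2, 2, 2]

path = [2, 2, 2, 2]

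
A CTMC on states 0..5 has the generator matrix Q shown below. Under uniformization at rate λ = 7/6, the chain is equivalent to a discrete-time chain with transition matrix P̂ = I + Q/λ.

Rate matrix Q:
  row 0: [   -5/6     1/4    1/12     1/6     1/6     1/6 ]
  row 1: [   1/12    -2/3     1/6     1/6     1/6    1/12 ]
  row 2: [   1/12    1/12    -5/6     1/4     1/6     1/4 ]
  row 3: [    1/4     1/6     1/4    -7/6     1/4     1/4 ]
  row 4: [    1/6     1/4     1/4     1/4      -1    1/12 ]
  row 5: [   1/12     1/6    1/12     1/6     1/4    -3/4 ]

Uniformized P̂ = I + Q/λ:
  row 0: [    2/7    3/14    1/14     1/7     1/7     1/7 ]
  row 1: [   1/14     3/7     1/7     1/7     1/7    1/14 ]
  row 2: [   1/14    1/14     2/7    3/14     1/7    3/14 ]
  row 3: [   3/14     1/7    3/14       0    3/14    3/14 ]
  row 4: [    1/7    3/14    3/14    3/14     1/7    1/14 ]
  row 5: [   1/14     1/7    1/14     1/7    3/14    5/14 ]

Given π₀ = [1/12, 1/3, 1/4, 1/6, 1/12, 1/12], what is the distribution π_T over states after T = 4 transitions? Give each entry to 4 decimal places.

t=0: π = [0.0833, 0.3333, 0.2500, 0.1667, 0.0833, 0.0833]
t=1: π = [0.1190, 0.2321, 0.1845, 0.1429, 0.1607, 0.1607]
t=2: π = [0.1288, 0.2160, 0.1709, 0.1471, 0.1645, 0.1726]
t=3: π = [0.1318, 0.2133, 0.1680, 0.1458, 0.1657, 0.1754]
t=4: π = [0.1323, 0.2131, 0.1672, 0.1459, 0.1658, 0.1758]

π = [0.1323, 0.2131, 0.1672, 0.1459, 0.1658, 0.1758]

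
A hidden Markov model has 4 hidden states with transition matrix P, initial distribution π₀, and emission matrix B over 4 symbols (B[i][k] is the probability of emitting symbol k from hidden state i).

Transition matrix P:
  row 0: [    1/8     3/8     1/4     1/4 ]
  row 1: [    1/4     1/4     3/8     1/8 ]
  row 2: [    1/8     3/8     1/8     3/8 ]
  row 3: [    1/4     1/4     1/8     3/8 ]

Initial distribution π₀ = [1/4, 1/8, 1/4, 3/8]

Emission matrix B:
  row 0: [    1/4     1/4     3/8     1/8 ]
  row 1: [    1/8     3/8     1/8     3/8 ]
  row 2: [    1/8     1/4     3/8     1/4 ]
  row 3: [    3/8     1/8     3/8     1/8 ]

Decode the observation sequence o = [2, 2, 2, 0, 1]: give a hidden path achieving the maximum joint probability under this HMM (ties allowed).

t=0: δ = [9.375e-02, 1.562e-02, 9.375e-02, 1.406e-01]  (obs o_0=2)
t=1: δ = [1.318e-02, 4.395e-03, 8.789e-03, 1.978e-02]  ψ = [3, 0, 0, 3]  (obs o_1=2)
t=2: δ = [1.854e-03, 6.180e-04, 1.236e-03, 2.781e-03]  ψ = [3, 0, 0, 3]  (obs o_2=2)
t=3: δ = [1.738e-04, 8.690e-05, 5.794e-05, 3.911e-04]  ψ = [3, 0, 0, 3]  (obs o_3=0)
t=4: δ = [2.444e-05, 3.666e-05, 1.222e-05, 1.833e-05]  ψ = [3, 3, 3, 3]  (obs o_4=1)
backtrack: best end state = 1; path = [3, 3, 3, 3, 1]

path = [3, 3, 3, 3, 1]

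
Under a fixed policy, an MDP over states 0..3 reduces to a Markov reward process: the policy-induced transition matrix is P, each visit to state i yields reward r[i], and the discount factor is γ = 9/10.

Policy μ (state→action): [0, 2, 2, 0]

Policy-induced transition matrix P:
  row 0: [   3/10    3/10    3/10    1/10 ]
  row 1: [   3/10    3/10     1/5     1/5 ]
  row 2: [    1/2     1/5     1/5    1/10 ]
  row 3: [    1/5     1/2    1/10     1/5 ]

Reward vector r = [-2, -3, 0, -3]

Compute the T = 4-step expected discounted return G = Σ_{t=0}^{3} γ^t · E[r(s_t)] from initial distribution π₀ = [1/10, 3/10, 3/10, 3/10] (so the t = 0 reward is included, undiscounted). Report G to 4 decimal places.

G = -7.0332

t=0: π = [0.1000, 0.3000, 0.3000, 0.3000], E[r] = -2.0000, γ^t·E[r] = -2.000000, running G = -2.000000
t=1: π = [0.3300, 0.3300, 0.1800, 0.1600], E[r] = -2.1300, γ^t·E[r] = -1.917000, running G = -3.917000
t=2: π = [0.3200, 0.3140, 0.2170, 0.1490], E[r] = -2.0290, γ^t·E[r] = -1.643490, running G = -5.560490
t=3: π = [0.3285, 0.3081, 0.2171, 0.1463], E[r] = -2.0202, γ^t·E[r] = -1.472726, running G = -7.033216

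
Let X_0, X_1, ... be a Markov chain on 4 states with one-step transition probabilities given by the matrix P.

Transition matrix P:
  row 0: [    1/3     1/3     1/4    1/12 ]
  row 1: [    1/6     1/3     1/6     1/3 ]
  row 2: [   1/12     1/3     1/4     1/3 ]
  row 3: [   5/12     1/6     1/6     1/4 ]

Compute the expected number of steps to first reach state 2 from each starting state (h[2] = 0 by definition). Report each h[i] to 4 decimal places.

First-step conditioning: h[2] = 0; for i ≠ 2, h[i] = 1 + Σ_k P[i][k]·h[k].
  h[0] = 1 + 1/3·h[0] + 1/3·h[1] + 1/12·h[3]
  h[1] = 1 + 1/6·h[0] + 1/3·h[1] + 1/3·h[3]
  h[3] = 1 + 5/12·h[0] + 1/6·h[1] + 1/4·h[3]
Solving the 3×3 linear system over states ≠ 2 gives exactly h = [378/79, 417/79, 0, 408/79] (h[2] = 0 is the target).

h = [4.7848, 5.2785, 0.0000, 5.1646]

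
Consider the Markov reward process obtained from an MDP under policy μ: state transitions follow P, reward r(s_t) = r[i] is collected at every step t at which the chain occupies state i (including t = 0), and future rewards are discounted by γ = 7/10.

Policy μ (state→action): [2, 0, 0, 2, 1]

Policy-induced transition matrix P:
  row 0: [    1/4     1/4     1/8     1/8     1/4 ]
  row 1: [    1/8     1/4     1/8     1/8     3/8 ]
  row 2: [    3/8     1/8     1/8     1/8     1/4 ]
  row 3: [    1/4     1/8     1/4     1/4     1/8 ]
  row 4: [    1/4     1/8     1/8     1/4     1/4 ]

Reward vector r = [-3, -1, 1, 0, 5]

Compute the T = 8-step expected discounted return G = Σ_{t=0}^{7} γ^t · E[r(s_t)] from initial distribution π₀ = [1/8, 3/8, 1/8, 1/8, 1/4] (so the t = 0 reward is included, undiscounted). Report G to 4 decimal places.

G = 1.8170

t=0: π = [0.1250, 0.3750, 0.1250, 0.1250, 0.2500], E[r] = 0.6250, γ^t·E[r] = 0.625000, running G = 0.625000
t=1: π = [0.2188, 0.1875, 0.1406, 0.1719, 0.2813], E[r] = 0.7031, γ^t·E[r] = 0.492188, running G = 1.117188
t=2: π = [0.2441, 0.1758, 0.1465, 0.1816, 0.2520], E[r] = 0.4980, γ^t·E[r] = 0.244043, running G = 1.361230
t=3: π = [0.2463, 0.1775, 0.1477, 0.1792, 0.2493], E[r] = 0.4775, γ^t·E[r] = 0.163796, running G = 1.525026
t=4: π = [0.2463, 0.1780, 0.1474, 0.1786, 0.2498], E[r] = 0.4795, γ^t·E[r] = 0.115133, running G = 1.640160
t=5: π = [0.2462, 0.1780, 0.1473, 0.1785, 0.2499], E[r] = 0.4804, γ^t·E[r] = 0.080740, running G = 1.720899
t=6: π = [0.2462, 0.1780, 0.1473, 0.1786, 0.2499], E[r] = 0.4805, γ^t·E[r] = 0.056529, running G = 1.777428
t=7: π = [0.2462, 0.1780, 0.1473, 0.1786, 0.2499], E[r] = 0.4805, γ^t·E[r] = 0.039570, running G = 1.816998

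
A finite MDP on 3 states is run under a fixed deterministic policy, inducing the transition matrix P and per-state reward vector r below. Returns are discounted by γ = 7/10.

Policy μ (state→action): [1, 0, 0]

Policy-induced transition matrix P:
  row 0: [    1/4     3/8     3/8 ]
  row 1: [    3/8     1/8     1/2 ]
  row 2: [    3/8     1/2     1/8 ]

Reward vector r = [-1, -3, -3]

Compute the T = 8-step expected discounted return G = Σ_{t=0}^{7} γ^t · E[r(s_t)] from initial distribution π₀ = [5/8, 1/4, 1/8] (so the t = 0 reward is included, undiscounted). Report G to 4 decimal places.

G = -6.7930

t=0: π = [0.6250, 0.2500, 0.1250], E[r] = -1.7500, γ^t·E[r] = -1.750000, running G = -1.750000
t=1: π = [0.2969, 0.3281, 0.3750], E[r] = -2.4063, γ^t·E[r] = -1.684375, running G = -3.434375
t=2: π = [0.3379, 0.3398, 0.3223], E[r] = -2.3242, γ^t·E[r] = -1.138867, running G = -4.573242
t=3: π = [0.3328, 0.3303, 0.3369], E[r] = -2.3345, γ^t·E[r] = -0.800724, running G = -5.373966
t=4: π = [0.3334, 0.3345, 0.3321], E[r] = -2.3332, γ^t·E[r] = -0.560199, running G = -5.934165
t=5: π = [0.3333, 0.3329, 0.3338], E[r] = -2.3334, γ^t·E[r] = -0.392166, running G = -6.326332
t=6: π = [0.3333, 0.3335, 0.3332], E[r] = -2.3333, γ^t·E[r] = -0.274514, running G = -6.600846
t=7: π = [0.3333, 0.3333, 0.3334], E[r] = -2.3333, γ^t·E[r] = -0.192160, running G = -6.793006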